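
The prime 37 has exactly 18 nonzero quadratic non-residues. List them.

Square k = 1,…,18 (k and 37−k give the same square):
1²=1, 2²=4, 3²=9, 4²=16, 5²=25, 6²=36, 7²≡12, 8²≡27, 9²≡7, 10²≡26, 11²≡10, 12²≡33, 13²≡21, 14²≡11, 15²≡3, 16²≡34, 17²≡30, 18²≡28 (mod 37).
The residues are {1, 3, 4, 7, 9, 10, 11, 12, 16, 21, 25, 26, 27, 28, 30, 33, 34, 36}; the non-residues are the remaining 18 nonzero classes.

2, 5, 6, 8, 13, 14, 15, 17, 18, 19, 20, 22, 23, 24, 29, 31, 32, 35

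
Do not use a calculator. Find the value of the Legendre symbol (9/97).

1

Reciprocity: 9 ≡ 1 and 97 ≡ 1 (mod 4), so (9/97) = +(97/9).
Reduce top mod 9: now compute (7/9).
Reciprocity: 7 ≡ 3 and 9 ≡ 1 (mod 4), so (7/9) = +(9/7).
Reduce top mod 7: now compute (2/7).
Pull out 2: since 7 ≡ 7 (mod 8), (2/7) = +1.
Reached (1/7) = 1. Collecting the sign flips along the way, the symbol is +1.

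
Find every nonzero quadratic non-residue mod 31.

3 6 11 12 13 15 17 21 22 23 24 26 27 29 30

Square k = 1,…,15 (k and 31−k give the same square):
1²=1, 2²=4, 3²=9, 4²=16, 5²=25, 6²≡5, 7²≡18, 8²≡2, 9²≡19, 10²≡7, 11²≡28, 12²≡20, 13²≡14, 14²≡10, 15²≡8 (mod 31).
The residues are {1, 2, 4, 5, 7, 8, 9, 10, 14, 16, 18, 19, 20, 25, 28}; the non-residues are the remaining 15 nonzero classes.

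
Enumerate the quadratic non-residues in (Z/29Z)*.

2 3 8 10 11 12 14 15 17 18 19 21 26 27

Square k = 1,…,14 (k and 29−k give the same square):
1²=1, 2²=4, 3²=9, 4²=16, 5²=25, 6²≡7, 7²≡20, 8²≡6, 9²≡23, 10²≡13, 11²≡5, 12²≡28, 13²≡24, 14²≡22 (mod 29).
The residues are {1, 4, 5, 6, 7, 9, 13, 16, 20, 22, 23, 24, 25, 28}; the non-residues are the remaining 14 nonzero classes.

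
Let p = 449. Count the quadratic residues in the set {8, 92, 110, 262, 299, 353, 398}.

(8/449) = +1 → QR.
(92/449) = +1 → QR.
(110/449) = +1 → QR.
(262/449) = -1 → non-residue.
(299/449) = -1 → non-residue.
(353/449) = -1 → non-residue.
(398/449) = +1 → QR.
Total quadratic residues among the 7: 4.

4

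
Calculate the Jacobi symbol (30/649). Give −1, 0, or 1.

Pull out 2: since 649 ≡ 1 (mod 8), (2/649) = +1.
Reciprocity: 15 ≡ 3 and 649 ≡ 1 (mod 4), so (15/649) = +(649/15).
Reduce top mod 15: now compute (4/15).
Pull out 2^2: since 15 ≡ 7 (mod 8), (2/15) = +1, so (2/15)^2 = +1.
Reached (1/15) = 1. Collecting the sign flips along the way, the symbol is +1.

1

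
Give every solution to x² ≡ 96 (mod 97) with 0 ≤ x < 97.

22, 75

97 ≡ 1 (mod 4), so we find a root by search.
Trying successive values, 22² = 484 ≡ 96 (mod 97). The other root is 97 − 22 = 75.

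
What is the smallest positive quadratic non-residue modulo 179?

(2/179) = −1, so 2 is the smallest positive non-residue mod 179.

2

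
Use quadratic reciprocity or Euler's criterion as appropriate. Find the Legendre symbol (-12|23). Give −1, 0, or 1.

First reduce: -12 ≡ 11 (mod 23).
Reciprocity: 11 ≡ 3 and 23 ≡ 3 (mod 4), so (11/23) = −(23/11).
Reduce top mod 11: now compute (1/11).
Reached (1/11) = 1. Collecting the sign flips along the way, the symbol is -1.

-1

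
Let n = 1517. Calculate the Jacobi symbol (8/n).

-1

Pull out 2^3: since 1517 ≡ 5 (mod 8), (2/1517) = -1, so (2/1517)^3 = -1.
Reached (1/1517) = 1. Collecting the sign flips along the way, the symbol is -1.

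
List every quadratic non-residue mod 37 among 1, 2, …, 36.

2,5,6,8,13,14,15,17,18,19,20,22,23,24,29,31,32,35

Square k = 1,…,18 (k and 37−k give the same square):
1²=1, 2²=4, 3²=9, 4²=16, 5²=25, 6²=36, 7²≡12, 8²≡27, 9²≡7, 10²≡26, 11²≡10, 12²≡33, 13²≡21, 14²≡11, 15²≡3, 16²≡34, 17²≡30, 18²≡28 (mod 37).
The residues are {1, 3, 4, 7, 9, 10, 11, 12, 16, 21, 25, 26, 27, 28, 30, 33, 34, 36}; the non-residues are the remaining 18 nonzero classes.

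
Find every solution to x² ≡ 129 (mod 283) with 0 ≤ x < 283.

107, 176

Since 283 ≡ 3 (mod 4), a square root of 129 is 129^((283+1)/4) = 129^71 mod 283.
Repeated squaring: 129^2≡227, 129^4≡23, 129^8≡246, 129^16≡237, 129^32≡135, 129^64≡113 (mod 283).
129^71 = 129^(64+4+2+1) ≡ 176 (mod 283).
Check: 176² = 30976 ≡ 129 (mod 283). The two roots are 107 and 176.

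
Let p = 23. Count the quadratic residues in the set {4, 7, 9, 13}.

(4/23) = +1 → QR.
(7/23) = -1 → non-residue.
(9/23) = +1 → QR.
(13/23) = +1 → QR.
Total quadratic residues among the 4: 3.

3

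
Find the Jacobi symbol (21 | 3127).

-1

Reciprocity: 21 ≡ 1 and 3127 ≡ 3 (mod 4), so (21/3127) = +(3127/21).
Reduce top mod 21: now compute (19/21).
Reciprocity: 19 ≡ 3 and 21 ≡ 1 (mod 4), so (19/21) = +(21/19).
Reduce top mod 19: now compute (2/19).
Pull out 2: since 19 ≡ 3 (mod 8), (2/19) = -1.
Reached (1/19) = 1. Collecting the sign flips along the way, the symbol is -1.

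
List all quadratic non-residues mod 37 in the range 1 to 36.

Square k = 1,…,18 (k and 37−k give the same square):
1²=1, 2²=4, 3²=9, 4²=16, 5²=25, 6²=36, 7²≡12, 8²≡27, 9²≡7, 10²≡26, 11²≡10, 12²≡33, 13²≡21, 14²≡11, 15²≡3, 16²≡34, 17²≡30, 18²≡28 (mod 37).
The residues are {1, 3, 4, 7, 9, 10, 11, 12, 16, 21, 25, 26, 27, 28, 30, 33, 34, 36}; the non-residues are the remaining 18 nonzero classes.

2,5,6,8,13,14,15,17,18,19,20,22,23,24,29,31,32,35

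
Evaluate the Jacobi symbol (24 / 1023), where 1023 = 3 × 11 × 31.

0

Pull out 2^3: since 1023 ≡ 7 (mod 8), (2/1023) = +1, so (2/1023)^3 = +1.
Reciprocity: 3 ≡ 3 and 1023 ≡ 3 (mod 4), so (3/1023) = −(1023/3).
Reduce top mod 3: now compute (0/3).
Top reduces to 0: gcd > 1, so the symbol is 0.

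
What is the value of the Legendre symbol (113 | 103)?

First reduce: 113 ≡ 10 (mod 103).
Pull out 2: since 103 ≡ 7 (mod 8), (2/103) = +1.
Reciprocity: 5 ≡ 1 and 103 ≡ 3 (mod 4), so (5/103) = +(103/5).
Reduce top mod 5: now compute (3/5).
Reciprocity: 3 ≡ 3 and 5 ≡ 1 (mod 4), so (3/5) = +(5/3).
Reduce top mod 3: now compute (2/3).
Pull out 2: since 3 ≡ 3 (mod 8), (2/3) = -1.
Reached (1/3) = 1. Collecting the sign flips along the way, the symbol is -1.

-1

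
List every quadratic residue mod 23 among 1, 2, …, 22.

Square k = 1,…,11 (k and 23−k give the same square):
1²=1, 2²=4, 3²=9, 4²=16, 5²≡2, 6²≡13, 7²≡3, 8²≡18, 9²≡12, 10²≡8, 11²≡6 (mod 23).
So the quadratic residues mod 23 are {1, 2, 3, 4, 6, 8, 9, 12, 13, 16, 18}.

1 2 3 4 6 8 9 12 13 16 18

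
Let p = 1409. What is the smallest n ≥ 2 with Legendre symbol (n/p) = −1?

(2/1409) = +1, so 2 is a residue.
(3/1409) = −1, so 3 is the smallest positive non-residue mod 1409.

3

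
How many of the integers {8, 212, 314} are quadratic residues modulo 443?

1

(8/443) = -1 → non-residue.
(212/443) = -1 → non-residue.
(314/443) = +1 → QR.
Total quadratic residues among the 3: 1.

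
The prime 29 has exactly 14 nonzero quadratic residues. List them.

Square k = 1,…,14 (k and 29−k give the same square):
1²=1, 2²=4, 3²=9, 4²=16, 5²=25, 6²≡7, 7²≡20, 8²≡6, 9²≡23, 10²≡13, 11²≡5, 12²≡28, 13²≡24, 14²≡22 (mod 29).
So the quadratic residues mod 29 are {1, 4, 5, 6, 7, 9, 13, 16, 20, 22, 23, 24, 25, 28}.

1 4 5 6 7 9 13 16 20 22 23 24 25 28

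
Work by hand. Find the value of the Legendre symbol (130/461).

Euler's criterion: (130/461) ≡ 130^230 (mod 461).
130^2 ≡ 304 (mod 461)
130^4 ≡ 216 (mod 461)
130^8 ≡ 95 (mod 461)
130^16 ≡ 266 (mod 461)
130^32 ≡ 223 (mod 461)
130^64 ≡ 402 (mod 461)
130^128 ≡ 254 (mod 461)
130^230 = 130^(128+64+32+4+2) ≡ 1 (mod 461).
Result is 1, so (130/461) = 1.

1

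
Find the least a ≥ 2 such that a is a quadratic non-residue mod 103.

(2/103) = +1, so 2 is a residue.
(3/103) = −1, so 3 is the smallest positive non-residue mod 103.

3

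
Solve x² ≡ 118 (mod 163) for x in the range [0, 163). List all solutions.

Since 163 ≡ 3 (mod 4), a square root of 118 is 118^((163+1)/4) = 118^41 mod 163.
Repeated squaring: 118^2≡69, 118^4≡34, 118^8≡15, 118^16≡62, 118^32≡95 (mod 163).
118^41 = 118^(32+8+1) ≡ 97 (mod 163).
Check: 97² = 9409 ≡ 118 (mod 163). The two roots are 66 and 97.

66, 97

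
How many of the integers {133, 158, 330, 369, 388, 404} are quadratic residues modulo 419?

(133/419) = -1 → non-residue.
(158/419) = -1 → non-residue.
(330/419) = +1 → QR.
(369/419) = +1 → QR.
(388/419) = +1 → QR.
(404/419) = -1 → non-residue.
Total quadratic residues among the 6: 3.

3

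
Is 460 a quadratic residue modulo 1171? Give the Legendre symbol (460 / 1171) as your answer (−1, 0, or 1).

Euler's criterion: (460/1171) ≡ 460^585 (mod 1171).
460^2 ≡ 820 (mod 1171)
460^4 ≡ 246 (mod 1171)
460^8 ≡ 795 (mod 1171)
460^16 ≡ 856 (mod 1171)
460^32 ≡ 861 (mod 1171)
460^64 ≡ 78 (mod 1171)
460^128 ≡ 229 (mod 1171)
460^256 ≡ 917 (mod 1171)
460^512 ≡ 111 (mod 1171)
460^585 = 460^(512+64+8+1) ≡ 1 (mod 1171).
Result is 1, so (460/1171) = 1.

1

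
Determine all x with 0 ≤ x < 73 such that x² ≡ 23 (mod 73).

13, 60

73 ≡ 1 (mod 4), so we find a root by search.
Trying successive values, 13² = 169 ≡ 23 (mod 73). The other root is 73 − 13 = 60.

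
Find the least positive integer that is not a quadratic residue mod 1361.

3

(2/1361) = +1, so 2 is a residue.
(3/1361) = −1, so 3 is the smallest positive non-residue mod 1361.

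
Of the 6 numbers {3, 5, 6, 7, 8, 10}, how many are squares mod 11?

2

(3/11) = +1 → QR.
(5/11) = +1 → QR.
(6/11) = -1 → non-residue.
(7/11) = -1 → non-residue.
(8/11) = -1 → non-residue.
(10/11) = -1 → non-residue.
Total quadratic residues among the 6: 2.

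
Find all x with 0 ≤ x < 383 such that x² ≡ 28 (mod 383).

Since 383 ≡ 3 (mod 4), a square root of 28 is 28^((383+1)/4) = 28^96 mod 383.
Repeated squaring: 28^2≡18, 28^4≡324, 28^8≡34, 28^16≡7, 28^32≡49, 28^64≡103 (mod 383).
28^96 = 28^(64+32) ≡ 68 (mod 383).
Check: 68² = 4624 ≡ 28 (mod 383). The two roots are 68 and 315.

68, 315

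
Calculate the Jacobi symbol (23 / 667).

0

Reciprocity: 23 ≡ 3 and 667 ≡ 3 (mod 4), so (23/667) = −(667/23).
Reduce top mod 23: now compute (0/23).
Top reduces to 0: gcd > 1, so the symbol is 0.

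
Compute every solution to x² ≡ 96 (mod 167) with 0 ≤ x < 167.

Since 167 ≡ 3 (mod 4), a square root of 96 is 96^((167+1)/4) = 96^42 mod 167.
Repeated squaring: 96^2≡31, 96^4≡126, 96^8≡11, 96^16≡121, 96^32≡112 (mod 167).
96^42 = 96^(32+8+2) ≡ 116 (mod 167).
Check: 116² = 13456 ≡ 96 (mod 167). The two roots are 51 and 116.

51, 116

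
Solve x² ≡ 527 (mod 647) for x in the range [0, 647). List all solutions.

237, 410

Since 647 ≡ 3 (mod 4), a square root of 527 is 527^((647+1)/4) = 527^162 mod 647.
Repeated squaring: 527^2≡166, 527^4≡382, 527^8≡349, 527^16≡165, 527^32≡51, 527^64≡13, 527^128≡169 (mod 647).
527^162 = 527^(128+32+2) ≡ 237 (mod 647).
Check: 237² = 56169 ≡ 527 (mod 647). The two roots are 237 and 410.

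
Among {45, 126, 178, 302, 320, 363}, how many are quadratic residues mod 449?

4

(45/449) = +1 → QR.
(126/449) = +1 → QR.
(178/449) = +1 → QR.
(302/449) = -1 → non-residue.
(320/449) = +1 → QR.
(363/449) = -1 → non-residue.
Total quadratic residues among the 6: 4.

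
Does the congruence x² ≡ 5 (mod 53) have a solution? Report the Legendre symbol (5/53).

Euler's criterion: (5/53) ≡ 5^26 (mod 53).
5^2 ≡ 25 (mod 53)
5^4 ≡ 42 (mod 53)
5^8 ≡ 15 (mod 53)
5^16 ≡ 13 (mod 53)
5^26 = 5^(16+8+2) ≡ 52 (mod 53).
Result is 52 ≡ −1, so (5/53) = −1.

-1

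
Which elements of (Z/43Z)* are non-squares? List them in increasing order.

Square k = 1,…,21 (k and 43−k give the same square):
1²=1, 2²=4, 3²=9, 4²=16, 5²=25, 6²=36, 7²≡6, 8²≡21, 9²≡38, 10²≡14, 11²≡35, 12²≡15, 13²≡40, 14²≡24, 15²≡10, 16²≡41, 17²≡31, 18²≡23, 19²≡17, 20²≡13, 21²≡11 (mod 43).
The residues are {1, 4, 6, 9, 10, 11, 13, 14, 15, 16, 17, 21, 23, 24, 25, 31, 35, 36, 38, 40, 41}; the non-residues are the remaining 21 nonzero classes.

2 3 5 7 8 12 18 19 20 22 26 27 28 29 30 32 33 34 37 39 42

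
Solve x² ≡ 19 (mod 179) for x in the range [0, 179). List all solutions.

Since 179 ≡ 3 (mod 4), a square root of 19 is 19^((179+1)/4) = 19^45 mod 179.
Repeated squaring: 19^2≡3, 19^4≡9, 19^8≡81, 19^16≡117, 19^32≡85 (mod 179).
19^45 = 19^(32+8+4+1) ≡ 52 (mod 179).
Check: 52² = 2704 ≡ 19 (mod 179). The two roots are 52 and 127.

52, 127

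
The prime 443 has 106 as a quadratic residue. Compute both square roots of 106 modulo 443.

97, 346

Since 443 ≡ 3 (mod 4), a square root of 106 is 106^((443+1)/4) = 106^111 mod 443.
Repeated squaring: 106^2≡161, 106^4≡227, 106^8≡141, 106^16≡389, 106^32≡258, 106^64≡114 (mod 443).
106^111 = 106^(64+32+8+4+2+1) ≡ 346 (mod 443).
Check: 346² = 119716 ≡ 106 (mod 443). The two roots are 97 and 346.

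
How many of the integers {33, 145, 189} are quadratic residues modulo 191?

0

(33/191) = -1 → non-residue.
(145/191) = -1 → non-residue.
(189/191) = -1 → non-residue.
Total quadratic residues among the 3: 0.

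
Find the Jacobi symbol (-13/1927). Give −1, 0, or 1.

-1

First reduce: -13 ≡ 1914 (mod 1927).
Pull out 2: since 1927 ≡ 7 (mod 8), (2/1927) = +1.
Reciprocity: 957 ≡ 1 and 1927 ≡ 3 (mod 4), so (957/1927) = +(1927/957).
Reduce top mod 957: now compute (13/957).
Reciprocity: 13 ≡ 1 and 957 ≡ 1 (mod 4), so (13/957) = +(957/13).
Reduce top mod 13: now compute (8/13).
Pull out 2^3: since 13 ≡ 5 (mod 8), (2/13) = -1, so (2/13)^3 = -1.
Reached (1/13) = 1. Collecting the sign flips along the way, the symbol is -1.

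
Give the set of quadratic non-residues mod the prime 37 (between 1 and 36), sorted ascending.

2,5,6,8,13,14,15,17,18,19,20,22,23,24,29,31,32,35

Square k = 1,…,18 (k and 37−k give the same square):
1²=1, 2²=4, 3²=9, 4²=16, 5²=25, 6²=36, 7²≡12, 8²≡27, 9²≡7, 10²≡26, 11²≡10, 12²≡33, 13²≡21, 14²≡11, 15²≡3, 16²≡34, 17²≡30, 18²≡28 (mod 37).
The residues are {1, 3, 4, 7, 9, 10, 11, 12, 16, 21, 25, 26, 27, 28, 30, 33, 34, 36}; the non-residues are the remaining 18 nonzero classes.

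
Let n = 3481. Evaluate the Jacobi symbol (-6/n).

1

First reduce: -6 ≡ 3475 (mod 3481).
Reciprocity: 3475 ≡ 3 and 3481 ≡ 1 (mod 4), so (3475/3481) = +(3481/3475).
Reduce top mod 3475: now compute (6/3475).
Pull out 2: since 3475 ≡ 3 (mod 8), (2/3475) = -1.
Reciprocity: 3 ≡ 3 and 3475 ≡ 3 (mod 4), so (3/3475) = −(3475/3).
Reduce top mod 3: now compute (1/3).
Reached (1/3) = 1. Collecting the sign flips along the way, the symbol is +1.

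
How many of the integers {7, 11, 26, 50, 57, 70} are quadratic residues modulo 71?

2

(7/71) = -1 → non-residue.
(11/71) = -1 → non-residue.
(26/71) = -1 → non-residue.
(50/71) = +1 → QR.
(57/71) = +1 → QR.
(70/71) = -1 → non-residue.
Total quadratic residues among the 6: 2.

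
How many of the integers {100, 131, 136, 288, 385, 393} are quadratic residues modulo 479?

5

(100/479) = +1 → QR.
(131/479) = +1 → QR.
(136/479) = -1 → non-residue.
(288/479) = +1 → QR.
(385/479) = +1 → QR.
(393/479) = +1 → QR.
Total quadratic residues among the 6: 5.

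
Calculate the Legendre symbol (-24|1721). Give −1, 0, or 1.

First reduce: -24 ≡ 1697 (mod 1721).
Reciprocity: 1697 ≡ 1 and 1721 ≡ 1 (mod 4), so (1697/1721) = +(1721/1697).
Reduce top mod 1697: now compute (24/1697).
Pull out 2^3: since 1697 ≡ 1 (mod 8), (2/1697) = +1, so (2/1697)^3 = +1.
Reciprocity: 3 ≡ 3 and 1697 ≡ 1 (mod 4), so (3/1697) = +(1697/3).
Reduce top mod 3: now compute (2/3).
Pull out 2: since 3 ≡ 3 (mod 8), (2/3) = -1.
Reached (1/3) = 1. Collecting the sign flips along the way, the symbol is -1.

-1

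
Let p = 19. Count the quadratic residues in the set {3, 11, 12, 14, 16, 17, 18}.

(3/19) = -1 → non-residue.
(11/19) = +1 → QR.
(12/19) = -1 → non-residue.
(14/19) = -1 → non-residue.
(16/19) = +1 → QR.
(17/19) = +1 → QR.
(18/19) = -1 → non-residue.
Total quadratic residues among the 7: 3.

3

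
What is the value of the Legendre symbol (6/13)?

Pull out 2: since 13 ≡ 5 (mod 8), (2/13) = -1.
Reciprocity: 3 ≡ 3 and 13 ≡ 1 (mod 4), so (3/13) = +(13/3).
Reduce top mod 3: now compute (1/3).
Reached (1/3) = 1. Collecting the sign flips along the way, the symbol is -1.

-1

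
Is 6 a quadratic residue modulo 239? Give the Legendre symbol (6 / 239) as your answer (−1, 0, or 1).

1

Pull out 2: since 239 ≡ 7 (mod 8), (2/239) = +1.
Reciprocity: 3 ≡ 3 and 239 ≡ 3 (mod 4), so (3/239) = −(239/3).
Reduce top mod 3: now compute (2/3).
Pull out 2: since 3 ≡ 3 (mod 8), (2/3) = -1.
Reached (1/3) = 1. Collecting the sign flips along the way, the symbol is +1.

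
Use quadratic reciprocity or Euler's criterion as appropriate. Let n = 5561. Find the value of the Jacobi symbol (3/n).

Reciprocity: 3 ≡ 3 and 5561 ≡ 1 (mod 4), so (3/5561) = +(5561/3).
Reduce top mod 3: now compute (2/3).
Pull out 2: since 3 ≡ 3 (mod 8), (2/3) = -1.
Reached (1/3) = 1. Collecting the sign flips along the way, the symbol is -1.

-1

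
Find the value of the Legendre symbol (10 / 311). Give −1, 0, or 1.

Pull out 2: since 311 ≡ 7 (mod 8), (2/311) = +1.
Reciprocity: 5 ≡ 1 and 311 ≡ 3 (mod 4), so (5/311) = +(311/5).
Reduce top mod 5: now compute (1/5).
Reached (1/5) = 1. Collecting the sign flips along the way, the symbol is +1.

1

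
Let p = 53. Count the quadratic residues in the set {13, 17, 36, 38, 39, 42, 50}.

5

(13/53) = +1 → QR.
(17/53) = +1 → QR.
(36/53) = +1 → QR.
(38/53) = +1 → QR.
(39/53) = -1 → non-residue.
(42/53) = +1 → QR.
(50/53) = -1 → non-residue.
Total quadratic residues among the 7: 5.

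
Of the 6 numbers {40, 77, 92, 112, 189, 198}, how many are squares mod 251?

(40/251) = -1 → non-residue.
(77/251) = -1 → non-residue.
(92/251) = +1 → QR.
(112/251) = +1 → QR.
(189/251) = +1 → QR.
(198/251) = +1 → QR.
Total quadratic residues among the 6: 4.

4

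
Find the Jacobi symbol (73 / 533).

-1

Reciprocity: 73 ≡ 1 and 533 ≡ 1 (mod 4), so (73/533) = +(533/73).
Reduce top mod 73: now compute (22/73).
Pull out 2: since 73 ≡ 1 (mod 8), (2/73) = +1.
Reciprocity: 11 ≡ 3 and 73 ≡ 1 (mod 4), so (11/73) = +(73/11).
Reduce top mod 11: now compute (7/11).
Reciprocity: 7 ≡ 3 and 11 ≡ 3 (mod 4), so (7/11) = −(11/7).
Reduce top mod 7: now compute (4/7).
Pull out 2^2: since 7 ≡ 7 (mod 8), (2/7) = +1, so (2/7)^2 = +1.
Reached (1/7) = 1. Collecting the sign flips along the way, the symbol is -1.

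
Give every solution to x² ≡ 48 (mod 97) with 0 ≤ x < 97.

40, 57

97 ≡ 1 (mod 4), so we find a root by search.
Trying successive values, 40² = 1600 ≡ 48 (mod 97). The other root is 97 − 40 = 57.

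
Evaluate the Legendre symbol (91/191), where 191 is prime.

Reciprocity: 91 ≡ 3 and 191 ≡ 3 (mod 4), so (91/191) = −(191/91).
Reduce top mod 91: now compute (9/91).
Reciprocity: 9 ≡ 1 and 91 ≡ 3 (mod 4), so (9/91) = +(91/9).
Reduce top mod 9: now compute (1/9).
Reached (1/9) = 1. Collecting the sign flips along the way, the symbol is -1.

-1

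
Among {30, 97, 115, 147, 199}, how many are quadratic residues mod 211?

(30/211) = +1 → QR.
(97/211) = -1 → non-residue.
(115/211) = -1 → non-residue.
(147/211) = -1 → non-residue.
(199/211) = +1 → QR.
Total quadratic residues among the 5: 2.

2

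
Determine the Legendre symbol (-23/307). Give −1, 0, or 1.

Euler's criterion: (-23/307) ≡ 284^153 (mod 307).
284^2 ≡ 222 (mod 307)
284^4 ≡ 164 (mod 307)
284^8 ≡ 187 (mod 307)
284^16 ≡ 278 (mod 307)
284^32 ≡ 227 (mod 307)
284^64 ≡ 260 (mod 307)
284^128 ≡ 60 (mod 307)
284^153 = 284^(128+16+8+1) ≡ 1 (mod 307).
Result is 1, so (-23/307) = 1.

1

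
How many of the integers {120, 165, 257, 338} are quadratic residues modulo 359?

3

(120/359) = +1 → QR.
(165/359) = +1 → QR.
(257/359) = -1 → non-residue.
(338/359) = +1 → QR.
Total quadratic residues among the 4: 3.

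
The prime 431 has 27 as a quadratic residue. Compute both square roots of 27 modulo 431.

108, 323

Since 431 ≡ 3 (mod 4), a square root of 27 is 27^((431+1)/4) = 27^108 mod 431.
Repeated squaring: 27^2≡298, 27^4≡18, 27^8≡324, 27^16≡243, 27^32≡2, 27^64≡4 (mod 431).
27^108 = 27^(64+32+8+4) ≡ 108 (mod 431).
Check: 108² = 11664 ≡ 27 (mod 431). The two roots are 108 and 323.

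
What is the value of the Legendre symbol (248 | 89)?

Euler's criterion: (248/89) ≡ 70^44 (mod 89).
70^2 ≡ 5 (mod 89)
70^4 ≡ 25 (mod 89)
70^8 ≡ 2 (mod 89)
70^16 ≡ 4 (mod 89)
70^32 ≡ 16 (mod 89)
70^44 = 70^(32+8+4) ≡ 88 (mod 89).
Result is 88 ≡ −1, so (248/89) = −1.

-1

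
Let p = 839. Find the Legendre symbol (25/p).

Euler's criterion: (25/839) ≡ 25^419 (mod 839).
25^2 ≡ 625 (mod 839)
25^4 ≡ 490 (mod 839)
25^8 ≡ 146 (mod 839)
25^16 ≡ 341 (mod 839)
25^32 ≡ 499 (mod 839)
25^64 ≡ 657 (mod 839)
25^128 ≡ 403 (mod 839)
25^256 ≡ 482 (mod 839)
25^419 = 25^(256+128+32+2+1) ≡ 1 (mod 839).
Result is 1, so (25/839) = 1.

1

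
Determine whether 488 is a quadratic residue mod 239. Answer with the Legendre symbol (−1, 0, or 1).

First reduce: 488 ≡ 10 (mod 239).
Pull out 2: since 239 ≡ 7 (mod 8), (2/239) = +1.
Reciprocity: 5 ≡ 1 and 239 ≡ 3 (mod 4), so (5/239) = +(239/5).
Reduce top mod 5: now compute (4/5).
Pull out 2^2: since 5 ≡ 5 (mod 8), (2/5) = -1, so (2/5)^2 = +1.
Reached (1/5) = 1. Collecting the sign flips along the way, the symbol is +1.

1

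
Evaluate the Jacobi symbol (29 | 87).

0

Reciprocity: 29 ≡ 1 and 87 ≡ 3 (mod 4), so (29/87) = +(87/29).
Reduce top mod 29: now compute (0/29).
Top reduces to 0: gcd > 1, so the symbol is 0.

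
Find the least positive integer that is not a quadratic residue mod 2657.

3

(2/2657) = +1, so 2 is a residue.
(3/2657) = −1, so 3 is the smallest positive non-residue mod 2657.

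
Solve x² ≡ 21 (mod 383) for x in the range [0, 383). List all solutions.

Since 383 ≡ 3 (mod 4), a square root of 21 is 21^((383+1)/4) = 21^96 mod 383.
Repeated squaring: 21^2≡58, 21^4≡300, 21^8≡378, 21^16≡25, 21^32≡242, 21^64≡348 (mod 383).
21^96 = 21^(64+32) ≡ 339 (mod 383).
Check: 339² = 114921 ≡ 21 (mod 383). The two roots are 44 and 339.

44, 339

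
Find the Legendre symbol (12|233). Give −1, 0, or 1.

Pull out 2^2: since 233 ≡ 1 (mod 8), (2/233) = +1, so (2/233)^2 = +1.
Reciprocity: 3 ≡ 3 and 233 ≡ 1 (mod 4), so (3/233) = +(233/3).
Reduce top mod 3: now compute (2/3).
Pull out 2: since 3 ≡ 3 (mod 8), (2/3) = -1.
Reached (1/3) = 1. Collecting the sign flips along the way, the symbol is -1.

-1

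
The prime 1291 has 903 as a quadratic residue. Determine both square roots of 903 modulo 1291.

93, 1198

Since 1291 ≡ 3 (mod 4), a square root of 903 is 903^((1291+1)/4) = 903^323 mod 1291.
Repeated squaring: 903^2≡788, 903^4≡1264, 903^8≡729, 903^16≡840, 903^32≡714, 903^64≡1142, 903^128≡254, 903^256≡1257 (mod 1291).
903^323 = 903^(256+64+2+1) ≡ 93 (mod 1291).
Check: 93² = 8649 ≡ 903 (mod 1291). The two roots are 93 and 1198.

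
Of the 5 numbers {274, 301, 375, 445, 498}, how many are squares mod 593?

(274/593) = -1 → non-residue.
(301/593) = +1 → QR.
(375/593) = +1 → QR.
(445/593) = +1 → QR.
(498/593) = -1 → non-residue.
Total quadratic residues among the 5: 3.

3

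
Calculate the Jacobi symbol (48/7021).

1

Pull out 2^4: since 7021 ≡ 5 (mod 8), (2/7021) = -1, so (2/7021)^4 = +1.
Reciprocity: 3 ≡ 3 and 7021 ≡ 1 (mod 4), so (3/7021) = +(7021/3).
Reduce top mod 3: now compute (1/3).
Reached (1/3) = 1. Collecting the sign flips along the way, the symbol is +1.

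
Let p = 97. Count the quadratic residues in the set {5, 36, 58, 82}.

(5/97) = -1 → non-residue.
(36/97) = +1 → QR.
(58/97) = -1 → non-residue.
(82/97) = -1 → non-residue.
Total quadratic residues among the 4: 1.

1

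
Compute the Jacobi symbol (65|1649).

Reciprocity: 65 ≡ 1 and 1649 ≡ 1 (mod 4), so (65/1649) = +(1649/65).
Reduce top mod 65: now compute (24/65).
Pull out 2^3: since 65 ≡ 1 (mod 8), (2/65) = +1, so (2/65)^3 = +1.
Reciprocity: 3 ≡ 3 and 65 ≡ 1 (mod 4), so (3/65) = +(65/3).
Reduce top mod 3: now compute (2/3).
Pull out 2: since 3 ≡ 3 (mod 8), (2/3) = -1.
Reached (1/3) = 1. Collecting the sign flips along the way, the symbol is -1.

-1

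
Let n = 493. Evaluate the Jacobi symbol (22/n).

-1

Pull out 2: since 493 ≡ 5 (mod 8), (2/493) = -1.
Reciprocity: 11 ≡ 3 and 493 ≡ 1 (mod 4), so (11/493) = +(493/11).
Reduce top mod 11: now compute (9/11).
Reciprocity: 9 ≡ 1 and 11 ≡ 3 (mod 4), so (9/11) = +(11/9).
Reduce top mod 9: now compute (2/9).
Pull out 2: since 9 ≡ 1 (mod 8), (2/9) = +1.
Reached (1/9) = 1. Collecting the sign flips along the way, the symbol is -1.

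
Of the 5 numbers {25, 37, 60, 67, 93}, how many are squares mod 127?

3

(25/127) = +1 → QR.
(37/127) = +1 → QR.
(60/127) = +1 → QR.
(67/127) = -1 → non-residue.
(93/127) = -1 → non-residue.
Total quadratic residues among the 5: 3.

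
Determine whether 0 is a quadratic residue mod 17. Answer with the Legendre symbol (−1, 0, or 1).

0

Top reduces to 0: gcd > 1, so the symbol is 0.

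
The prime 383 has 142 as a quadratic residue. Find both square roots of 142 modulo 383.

Since 383 ≡ 3 (mod 4), a square root of 142 is 142^((383+1)/4) = 142^96 mod 383.
Repeated squaring: 142^2≡248, 142^4≡224, 142^8≡3, 142^16≡9, 142^32≡81, 142^64≡50 (mod 383).
142^96 = 142^(64+32) ≡ 220 (mod 383).
Check: 220² = 48400 ≡ 142 (mod 383). The two roots are 163 and 220.

163, 220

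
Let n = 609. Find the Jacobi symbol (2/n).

Pull out 2: since 609 ≡ 1 (mod 8), (2/609) = +1.
Reached (1/609) = 1. Collecting the sign flips along the way, the symbol is +1.

1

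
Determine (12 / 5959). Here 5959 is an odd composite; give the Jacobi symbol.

Pull out 2^2: since 5959 ≡ 7 (mod 8), (2/5959) = +1, so (2/5959)^2 = +1.
Reciprocity: 3 ≡ 3 and 5959 ≡ 3 (mod 4), so (3/5959) = −(5959/3).
Reduce top mod 3: now compute (1/3).
Reached (1/3) = 1. Collecting the sign flips along the way, the symbol is -1.

-1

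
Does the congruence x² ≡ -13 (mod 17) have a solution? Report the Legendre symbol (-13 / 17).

Euler's criterion: (-13/17) ≡ 4^8 (mod 17).
4^2 ≡ 16 (mod 17)
4^4 ≡ 1 (mod 17)
4^8 ≡ 1 (mod 17)
4^8 = 4^(8) ≡ 1 (mod 17).
Result is 1, so (-13/17) = 1.

1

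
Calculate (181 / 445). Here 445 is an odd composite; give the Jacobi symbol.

Reciprocity: 181 ≡ 1 and 445 ≡ 1 (mod 4), so (181/445) = +(445/181).
Reduce top mod 181: now compute (83/181).
Reciprocity: 83 ≡ 3 and 181 ≡ 1 (mod 4), so (83/181) = +(181/83).
Reduce top mod 83: now compute (15/83).
Reciprocity: 15 ≡ 3 and 83 ≡ 3 (mod 4), so (15/83) = −(83/15).
Reduce top mod 15: now compute (8/15).
Pull out 2^3: since 15 ≡ 7 (mod 8), (2/15) = +1, so (2/15)^3 = +1.
Reached (1/15) = 1. Collecting the sign flips along the way, the symbol is -1.

-1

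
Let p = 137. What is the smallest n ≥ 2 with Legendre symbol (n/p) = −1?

(2/137) = +1, so 2 is a residue.
(3/137) = −1, so 3 is the smallest positive non-residue mod 137.

3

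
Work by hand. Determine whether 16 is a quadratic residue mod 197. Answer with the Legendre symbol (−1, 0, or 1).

1

Pull out 2^4: since 197 ≡ 5 (mod 8), (2/197) = -1, so (2/197)^4 = +1.
Reached (1/197) = 1. Collecting the sign flips along the way, the symbol is +1.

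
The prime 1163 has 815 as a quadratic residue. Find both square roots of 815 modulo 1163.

312, 851

Since 1163 ≡ 3 (mod 4), a square root of 815 is 815^((1163+1)/4) = 815^291 mod 1163.
Repeated squaring: 815^2≡152, 815^4≡1007, 815^8≡1076, 815^16≡591, 815^32≡381, 815^64≡949, 815^128≡439, 815^256≡826 (mod 1163).
815^291 = 815^(256+32+2+1) ≡ 312 (mod 1163).
Check: 312² = 97344 ≡ 815 (mod 1163). The two roots are 312 and 851.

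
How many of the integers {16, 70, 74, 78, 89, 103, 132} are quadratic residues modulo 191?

(16/191) = +1 → QR.
(70/191) = -1 → non-residue.
(74/191) = -1 → non-residue.
(78/191) = +1 → QR.
(89/191) = -1 → non-residue.
(103/191) = +1 → QR.
(132/191) = -1 → non-residue.
Total quadratic residues among the 7: 3.

3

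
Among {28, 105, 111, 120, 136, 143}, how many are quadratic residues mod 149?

(28/149) = +1 → QR.
(105/149) = -1 → non-residue.
(111/149) = -1 → non-residue.
(120/149) = +1 → QR.
(136/149) = -1 → non-residue.
(143/149) = +1 → QR.
Total quadratic residues among the 6: 3.

3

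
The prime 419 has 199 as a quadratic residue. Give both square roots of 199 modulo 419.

113, 306

Since 419 ≡ 3 (mod 4), a square root of 199 is 199^((419+1)/4) = 199^105 mod 419.
Repeated squaring: 199^2≡215, 199^4≡135, 199^8≡208, 199^16≡107, 199^32≡136, 199^64≡60 (mod 419).
199^105 = 199^(64+32+8+1) ≡ 306 (mod 419).
Check: 306² = 93636 ≡ 199 (mod 419). The two roots are 113 and 306.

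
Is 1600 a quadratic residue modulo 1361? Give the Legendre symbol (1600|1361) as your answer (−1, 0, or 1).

First reduce: 1600 ≡ 239 (mod 1361).
Reciprocity: 239 ≡ 3 and 1361 ≡ 1 (mod 4), so (239/1361) = +(1361/239).
Reduce top mod 239: now compute (166/239).
Pull out 2: since 239 ≡ 7 (mod 8), (2/239) = +1.
Reciprocity: 83 ≡ 3 and 239 ≡ 3 (mod 4), so (83/239) = −(239/83).
Reduce top mod 83: now compute (73/83).
Reciprocity: 73 ≡ 1 and 83 ≡ 3 (mod 4), so (73/83) = +(83/73).
Reduce top mod 73: now compute (10/73).
Pull out 2: since 73 ≡ 1 (mod 8), (2/73) = +1.
Reciprocity: 5 ≡ 1 and 73 ≡ 1 (mod 4), so (5/73) = +(73/5).
Reduce top mod 5: now compute (3/5).
Reciprocity: 3 ≡ 3 and 5 ≡ 1 (mod 4), so (3/5) = +(5/3).
Reduce top mod 3: now compute (2/3).
Pull out 2: since 3 ≡ 3 (mod 8), (2/3) = -1.
Reached (1/3) = 1. Collecting the sign flips along the way, the symbol is +1.

1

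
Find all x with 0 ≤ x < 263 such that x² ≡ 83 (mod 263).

Since 263 ≡ 3 (mod 4), a square root of 83 is 83^((263+1)/4) = 83^66 mod 263.
Repeated squaring: 83^2≡51, 83^4≡234, 83^8≡52, 83^16≡74, 83^32≡216, 83^64≡105 (mod 263).
83^66 = 83^(64+2) ≡ 95 (mod 263).
Check: 95² = 9025 ≡ 83 (mod 263). The two roots are 95 and 168.

95, 168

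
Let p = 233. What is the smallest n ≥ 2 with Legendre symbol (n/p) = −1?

(2/233) = +1, so 2 is a residue.
(3/233) = −1, so 3 is the smallest positive non-residue mod 233.

3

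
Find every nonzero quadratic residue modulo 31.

1, 2, 4, 5, 7, 8, 9, 10, 14, 16, 18, 19, 20, 25, 28

Square k = 1,…,15 (k and 31−k give the same square):
1²=1, 2²=4, 3²=9, 4²=16, 5²=25, 6²≡5, 7²≡18, 8²≡2, 9²≡19, 10²≡7, 11²≡28, 12²≡20, 13²≡14, 14²≡10, 15²≡8 (mod 31).
So the quadratic residues mod 31 are {1, 2, 4, 5, 7, 8, 9, 10, 14, 16, 18, 19, 20, 25, 28}.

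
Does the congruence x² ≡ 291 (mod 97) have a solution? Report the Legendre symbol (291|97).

0

First reduce: 291 ≡ 0 (mod 97).
Top reduces to 0: gcd > 1, so the symbol is 0.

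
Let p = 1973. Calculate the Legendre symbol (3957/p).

First reduce: 3957 ≡ 11 (mod 1973).
Reciprocity: 11 ≡ 3 and 1973 ≡ 1 (mod 4), so (11/1973) = +(1973/11).
Reduce top mod 11: now compute (4/11).
Pull out 2^2: since 11 ≡ 3 (mod 8), (2/11) = -1, so (2/11)^2 = +1.
Reached (1/11) = 1. Collecting the sign flips along the way, the symbol is +1.

1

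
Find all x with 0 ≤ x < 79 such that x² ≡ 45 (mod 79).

19, 60

Since 79 ≡ 3 (mod 4), a square root of 45 is 45^((79+1)/4) = 45^20 mod 79.
Repeated squaring: 45^2≡50, 45^4≡51, 45^8≡73, 45^16≡36 (mod 79).
45^20 = 45^(16+4) ≡ 19 (mod 79).
Check: 19² = 361 ≡ 45 (mod 79). The two roots are 19 and 60.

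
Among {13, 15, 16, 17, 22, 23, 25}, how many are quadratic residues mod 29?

5

(13/29) = +1 → QR.
(15/29) = -1 → non-residue.
(16/29) = +1 → QR.
(17/29) = -1 → non-residue.
(22/29) = +1 → QR.
(23/29) = +1 → QR.
(25/29) = +1 → QR.
Total quadratic residues among the 7: 5.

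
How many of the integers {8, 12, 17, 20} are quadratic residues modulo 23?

2

(8/23) = +1 → QR.
(12/23) = +1 → QR.
(17/23) = -1 → non-residue.
(20/23) = -1 → non-residue.
Total quadratic residues among the 4: 2.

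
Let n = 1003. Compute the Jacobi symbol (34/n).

0

Pull out 2: since 1003 ≡ 3 (mod 8), (2/1003) = -1.
Reciprocity: 17 ≡ 1 and 1003 ≡ 3 (mod 4), so (17/1003) = +(1003/17).
Reduce top mod 17: now compute (0/17).
Top reduces to 0: gcd > 1, so the symbol is 0.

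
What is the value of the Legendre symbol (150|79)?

Euler's criterion: (150/79) ≡ 71^39 (mod 79).
71^2 ≡ 64 (mod 79)
71^4 ≡ 67 (mod 79)
71^8 ≡ 65 (mod 79)
71^16 ≡ 38 (mod 79)
71^32 ≡ 22 (mod 79)
71^39 = 71^(32+4+2+1) ≡ 78 (mod 79).
Result is 78 ≡ −1, so (150/79) = −1.

-1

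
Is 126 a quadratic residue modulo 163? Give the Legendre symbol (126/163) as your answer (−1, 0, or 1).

1

Pull out 2: since 163 ≡ 3 (mod 8), (2/163) = -1.
Reciprocity: 63 ≡ 3 and 163 ≡ 3 (mod 4), so (63/163) = −(163/63).
Reduce top mod 63: now compute (37/63).
Reciprocity: 37 ≡ 1 and 63 ≡ 3 (mod 4), so (37/63) = +(63/37).
Reduce top mod 37: now compute (26/37).
Pull out 2: since 37 ≡ 5 (mod 8), (2/37) = -1.
Reciprocity: 13 ≡ 1 and 37 ≡ 1 (mod 4), so (13/37) = +(37/13).
Reduce top mod 13: now compute (11/13).
Reciprocity: 11 ≡ 3 and 13 ≡ 1 (mod 4), so (11/13) = +(13/11).
Reduce top mod 11: now compute (2/11).
Pull out 2: since 11 ≡ 3 (mod 8), (2/11) = -1.
Reached (1/11) = 1. Collecting the sign flips along the way, the symbol is +1.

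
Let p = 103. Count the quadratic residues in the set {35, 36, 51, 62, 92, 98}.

(35/103) = -1 → non-residue.
(36/103) = +1 → QR.
(51/103) = -1 → non-residue.
(62/103) = -1 → non-residue.
(92/103) = +1 → QR.
(98/103) = +1 → QR.
Total quadratic residues among the 6: 3.

3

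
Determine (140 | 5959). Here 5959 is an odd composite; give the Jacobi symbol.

-1

Pull out 2^2: since 5959 ≡ 7 (mod 8), (2/5959) = +1, so (2/5959)^2 = +1.
Reciprocity: 35 ≡ 3 and 5959 ≡ 3 (mod 4), so (35/5959) = −(5959/35).
Reduce top mod 35: now compute (9/35).
Reciprocity: 9 ≡ 1 and 35 ≡ 3 (mod 4), so (9/35) = +(35/9).
Reduce top mod 9: now compute (8/9).
Pull out 2^3: since 9 ≡ 1 (mod 8), (2/9) = +1, so (2/9)^3 = +1.
Reached (1/9) = 1. Collecting the sign flips along the way, the symbol is -1.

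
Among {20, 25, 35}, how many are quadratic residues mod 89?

(20/89) = +1 → QR.
(25/89) = +1 → QR.
(35/89) = -1 → non-residue.
Total quadratic residues among the 3: 2.

2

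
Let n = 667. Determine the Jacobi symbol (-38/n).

1

First reduce: -38 ≡ 629 (mod 667).
Reciprocity: 629 ≡ 1 and 667 ≡ 3 (mod 4), so (629/667) = +(667/629).
Reduce top mod 629: now compute (38/629).
Pull out 2: since 629 ≡ 5 (mod 8), (2/629) = -1.
Reciprocity: 19 ≡ 3 and 629 ≡ 1 (mod 4), so (19/629) = +(629/19).
Reduce top mod 19: now compute (2/19).
Pull out 2: since 19 ≡ 3 (mod 8), (2/19) = -1.
Reached (1/19) = 1. Collecting the sign flips along the way, the symbol is +1.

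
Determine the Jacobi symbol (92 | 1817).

0

Pull out 2^2: since 1817 ≡ 1 (mod 8), (2/1817) = +1, so (2/1817)^2 = +1.
Reciprocity: 23 ≡ 3 and 1817 ≡ 1 (mod 4), so (23/1817) = +(1817/23).
Reduce top mod 23: now compute (0/23).
Top reduces to 0: gcd > 1, so the symbol is 0.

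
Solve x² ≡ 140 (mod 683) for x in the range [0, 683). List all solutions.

255, 428

Since 683 ≡ 3 (mod 4), a square root of 140 is 140^((683+1)/4) = 140^171 mod 683.
Repeated squaring: 140^2≡476, 140^4≡503, 140^8≡299, 140^16≡611, 140^32≡403, 140^64≡538, 140^128≡535 (mod 683).
140^171 = 140^(128+32+8+2+1) ≡ 255 (mod 683).
Check: 255² = 65025 ≡ 140 (mod 683). The two roots are 255 and 428.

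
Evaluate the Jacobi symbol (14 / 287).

Pull out 2: since 287 ≡ 7 (mod 8), (2/287) = +1.
Reciprocity: 7 ≡ 3 and 287 ≡ 3 (mod 4), so (7/287) = −(287/7).
Reduce top mod 7: now compute (0/7).
Top reduces to 0: gcd > 1, so the symbol is 0.

0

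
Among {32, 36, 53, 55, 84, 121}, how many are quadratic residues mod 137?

(32/137) = +1 → QR.
(36/137) = +1 → QR.
(53/137) = -1 → non-residue.
(55/137) = -1 → non-residue.
(84/137) = -1 → non-residue.
(121/137) = +1 → QR.
Total quadratic residues among the 6: 3.

3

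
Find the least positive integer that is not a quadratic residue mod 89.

3

(2/89) = +1, so 2 is a residue.
(3/89) = −1, so 3 is the smallest positive non-residue mod 89.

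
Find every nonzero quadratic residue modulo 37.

1, 3, 4, 7, 9, 10, 11, 12, 16, 21, 25, 26, 27, 28, 30, 33, 34, 36

Square k = 1,…,18 (k and 37−k give the same square):
1²=1, 2²=4, 3²=9, 4²=16, 5²=25, 6²=36, 7²≡12, 8²≡27, 9²≡7, 10²≡26, 11²≡10, 12²≡33, 13²≡21, 14²≡11, 15²≡3, 16²≡34, 17²≡30, 18²≡28 (mod 37).
So the quadratic residues mod 37 are {1, 3, 4, 7, 9, 10, 11, 12, 16, 21, 25, 26, 27, 28, 30, 33, 34, 36}.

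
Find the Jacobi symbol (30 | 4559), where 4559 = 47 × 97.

1

Pull out 2: since 4559 ≡ 7 (mod 8), (2/4559) = +1.
Reciprocity: 15 ≡ 3 and 4559 ≡ 3 (mod 4), so (15/4559) = −(4559/15).
Reduce top mod 15: now compute (14/15).
Pull out 2: since 15 ≡ 7 (mod 8), (2/15) = +1.
Reciprocity: 7 ≡ 3 and 15 ≡ 3 (mod 4), so (7/15) = −(15/7).
Reduce top mod 7: now compute (1/7).
Reached (1/7) = 1. Collecting the sign flips along the way, the symbol is +1.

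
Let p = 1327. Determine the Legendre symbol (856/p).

1

Pull out 2^3: since 1327 ≡ 7 (mod 8), (2/1327) = +1, so (2/1327)^3 = +1.
Reciprocity: 107 ≡ 3 and 1327 ≡ 3 (mod 4), so (107/1327) = −(1327/107).
Reduce top mod 107: now compute (43/107).
Reciprocity: 43 ≡ 3 and 107 ≡ 3 (mod 4), so (43/107) = −(107/43).
Reduce top mod 43: now compute (21/43).
Reciprocity: 21 ≡ 1 and 43 ≡ 3 (mod 4), so (21/43) = +(43/21).
Reduce top mod 21: now compute (1/21).
Reached (1/21) = 1. Collecting the sign flips along the way, the symbol is +1.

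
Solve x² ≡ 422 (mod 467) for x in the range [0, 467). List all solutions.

Since 467 ≡ 3 (mod 4), a square root of 422 is 422^((467+1)/4) = 422^117 mod 467.
Repeated squaring: 422^2≡157, 422^4≡365, 422^8≡130, 422^16≡88, 422^32≡272, 422^64≡198 (mod 467).
422^117 = 422^(64+32+16+4+1) ≡ 319 (mod 467).
Check: 319² = 101761 ≡ 422 (mod 467). The two roots are 148 and 319.

148, 319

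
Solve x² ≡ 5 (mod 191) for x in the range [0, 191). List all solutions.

Since 191 ≡ 3 (mod 4), a square root of 5 is 5^((191+1)/4) = 5^48 mod 191.
Repeated squaring: 5^2≡25, 5^4≡52, 5^8≡30, 5^16≡136, 5^32≡160 (mod 191).
5^48 = 5^(32+16) ≡ 177 (mod 191).
Check: 177² = 31329 ≡ 5 (mod 191). The two roots are 14 and 177.

14, 177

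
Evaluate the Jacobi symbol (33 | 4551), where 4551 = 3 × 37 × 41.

Reciprocity: 33 ≡ 1 and 4551 ≡ 3 (mod 4), so (33/4551) = +(4551/33).
Reduce top mod 33: now compute (30/33).
Pull out 2: since 33 ≡ 1 (mod 8), (2/33) = +1.
Reciprocity: 15 ≡ 3 and 33 ≡ 1 (mod 4), so (15/33) = +(33/15).
Reduce top mod 15: now compute (3/15).
Reciprocity: 3 ≡ 3 and 15 ≡ 3 (mod 4), so (3/15) = −(15/3).
Reduce top mod 3: now compute (0/3).
Top reduces to 0: gcd > 1, so the symbol is 0.

0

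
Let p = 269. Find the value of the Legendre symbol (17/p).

Reciprocity: 17 ≡ 1 and 269 ≡ 1 (mod 4), so (17/269) = +(269/17).
Reduce top mod 17: now compute (14/17).
Pull out 2: since 17 ≡ 1 (mod 8), (2/17) = +1.
Reciprocity: 7 ≡ 3 and 17 ≡ 1 (mod 4), so (7/17) = +(17/7).
Reduce top mod 7: now compute (3/7).
Reciprocity: 3 ≡ 3 and 7 ≡ 3 (mod 4), so (3/7) = −(7/3).
Reduce top mod 3: now compute (1/3).
Reached (1/3) = 1. Collecting the sign flips along the way, the symbol is -1.

-1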